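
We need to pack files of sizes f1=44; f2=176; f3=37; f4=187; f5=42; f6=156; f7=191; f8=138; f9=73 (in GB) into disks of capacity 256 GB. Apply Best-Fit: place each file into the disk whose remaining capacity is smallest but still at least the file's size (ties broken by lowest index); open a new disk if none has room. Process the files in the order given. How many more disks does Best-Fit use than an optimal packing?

0

Best-Fit: [44,176] [37,187] [42,156] [191] [138,73] → 5 disks.
Total size 1044 GB; any packing needs at least ⌈1044/256⌉ = 5 disks.
So 5 is already optimal.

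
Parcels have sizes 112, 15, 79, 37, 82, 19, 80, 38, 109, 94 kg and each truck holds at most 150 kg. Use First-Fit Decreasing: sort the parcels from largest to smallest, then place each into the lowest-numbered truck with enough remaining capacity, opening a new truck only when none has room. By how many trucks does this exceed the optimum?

0

First-Fit Decreasing: [112,38] [109,37] [94,19,15] [82] [80] [79] → 6 trucks.
6 parcels exceed 75 kg (half the capacity), and no two of those can share a truck, so at least 6 trucks are needed.
So 6 is already optimal.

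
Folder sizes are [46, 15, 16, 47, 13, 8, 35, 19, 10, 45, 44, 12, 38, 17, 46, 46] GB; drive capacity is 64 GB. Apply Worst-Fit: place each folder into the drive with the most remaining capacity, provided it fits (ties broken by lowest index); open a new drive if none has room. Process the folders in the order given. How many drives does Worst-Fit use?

46 GB → drive 1 (remaining 18 GB)
15 GB → drive 1 (remaining 3 GB)
16 GB → drive 2 (remaining 48 GB)
47 GB → drive 2 (remaining 1 GB)
13 GB → drive 3 (remaining 51 GB)
8 GB → drive 3 (remaining 43 GB)
35 GB → drive 3 (remaining 8 GB)
19 GB → drive 4 (remaining 45 GB)
10 GB → drive 4 (remaining 35 GB)
45 GB → drive 5 (remaining 19 GB)
44 GB → drive 6 (remaining 20 GB)
12 GB → drive 4 (remaining 23 GB)
38 GB → drive 7 (remaining 26 GB)
17 GB → drive 7 (remaining 9 GB)
46 GB → drive 8 (remaining 18 GB)
46 GB → drive 9 (remaining 18 GB)
Final drives: [46,15] [16,47] [13,8,35] [19,10,12] [45] [44] [38,17] [46] [46].

9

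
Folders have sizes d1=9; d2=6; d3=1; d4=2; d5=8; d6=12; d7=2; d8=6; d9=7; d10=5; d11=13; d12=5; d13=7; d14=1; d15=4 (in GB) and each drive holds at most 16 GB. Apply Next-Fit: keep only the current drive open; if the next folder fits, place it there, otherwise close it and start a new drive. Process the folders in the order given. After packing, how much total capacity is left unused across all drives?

40

d1 (9 GB) → drive 1 (remaining 7 GB)
d2 (6 GB) → drive 1 (remaining 1 GB)
d3 (1 GB) → drive 1 (remaining 0 GB)
d4 (2 GB) → drive 2 (remaining 14 GB)
d5 (8 GB) → drive 2 (remaining 6 GB)
d6 (12 GB) → drive 3 (remaining 4 GB)
d7 (2 GB) → drive 3 (remaining 2 GB)
d8 (6 GB) → drive 4 (remaining 10 GB)
d9 (7 GB) → drive 4 (remaining 3 GB)
d10 (5 GB) → drive 5 (remaining 11 GB)
d11 (13 GB) → drive 6 (remaining 3 GB)
d12 (5 GB) → drive 7 (remaining 11 GB)
d13 (7 GB) → drive 7 (remaining 4 GB)
d14 (1 GB) → drive 7 (remaining 3 GB)
d15 (4 GB) → drive 8 (remaining 12 GB)
8 drives × 16 GB = 128 GB; used 88 GB; unused 40 GB.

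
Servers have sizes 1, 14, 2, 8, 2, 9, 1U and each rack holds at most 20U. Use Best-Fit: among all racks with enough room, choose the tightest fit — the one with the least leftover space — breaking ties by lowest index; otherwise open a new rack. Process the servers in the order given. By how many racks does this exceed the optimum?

Best-Fit: [1,14,2,2,1] [8,9] → 2 racks.
Total size 37U; any packing needs at least ⌈37/20⌉ = 2 racks.
So 2 is already optimal.

0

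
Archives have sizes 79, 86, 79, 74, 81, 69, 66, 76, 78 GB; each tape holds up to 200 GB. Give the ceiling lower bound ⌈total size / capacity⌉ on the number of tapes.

Total size = 79 + 86 + 79 + 74 + 81 + 69 + 66 + 76 + 78 = 688 GB.
⌈688 / 200⌉ = 4.

4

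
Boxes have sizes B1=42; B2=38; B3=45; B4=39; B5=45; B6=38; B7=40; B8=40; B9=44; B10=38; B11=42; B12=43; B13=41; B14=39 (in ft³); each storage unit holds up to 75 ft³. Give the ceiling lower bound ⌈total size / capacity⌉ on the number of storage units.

Total size = 42 + 38 + 45 + 39 + 45 + 38 + 40 + 40 + 44 + 38 + 42 + 43 + 41 + 39 = 574 ft³.
⌈574 / 75⌉ = 8.

8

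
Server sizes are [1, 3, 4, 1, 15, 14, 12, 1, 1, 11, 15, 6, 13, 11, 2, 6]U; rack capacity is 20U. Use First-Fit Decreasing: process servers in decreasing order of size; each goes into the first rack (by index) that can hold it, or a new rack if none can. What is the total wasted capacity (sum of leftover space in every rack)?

24

Sorted descending: 15, 15, 14, 13, 12, 11, 11, 6, 6, 4, 3, 2, 1, 1, 1, 1.
Put 15U in rack 1; 5U remain.
Put 15U in rack 2; 5U remain.
Put 14U in rack 3; 6U remain.
Put 13U in rack 4; 7U remain.
Put 12U in rack 5; 8U remain.
Put 11U in rack 6; 9U remain.
Put 11U in rack 7; 9U remain.
Put 6U in rack 3; 0U remain.
Put 6U in rack 4; 1U remain.
Put 4U in rack 1; 1U remain.
Put 3U in rack 2; 2U remain.
Put 2U in rack 2; 0U remain.
Put 1U in rack 1; 0U remain.
Put 1U in rack 4; 0U remain.
Put 1U in rack 5; 7U remain.
Put 1U in rack 5; 6U remain.
7 racks × 20U = 140U; used 116U; unused 24U.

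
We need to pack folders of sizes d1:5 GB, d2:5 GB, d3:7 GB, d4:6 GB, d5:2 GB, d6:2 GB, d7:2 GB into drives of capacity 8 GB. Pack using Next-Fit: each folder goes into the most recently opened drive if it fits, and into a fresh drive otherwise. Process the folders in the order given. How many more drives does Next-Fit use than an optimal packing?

1

Next-Fit: [5] [5] [7] [6,2] [2,2] → 5 drives.
Total size 29 GB; any packing needs at least ⌈29/8⌉ = 4 drives.
An optimal packing achieves that bound: [7] [6,2] [5,2] [5,2] → 4 drives.
Excess: 5 − 4 = 1.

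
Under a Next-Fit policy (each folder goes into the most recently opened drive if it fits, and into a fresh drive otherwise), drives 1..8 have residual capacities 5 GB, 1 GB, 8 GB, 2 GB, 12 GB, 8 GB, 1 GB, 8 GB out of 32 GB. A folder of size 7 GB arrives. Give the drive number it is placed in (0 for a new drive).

8

Next-Fit only looks at drive 8, which has 8 GB free.
7 GB fits there.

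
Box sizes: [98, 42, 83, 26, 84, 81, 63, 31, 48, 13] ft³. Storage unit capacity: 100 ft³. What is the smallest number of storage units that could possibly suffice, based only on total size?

Total size = 98 + 42 + 83 + 26 + 84 + 81 + 63 + 31 + 48 + 13 = 569 ft³.
⌈569 / 100⌉ = 6.

6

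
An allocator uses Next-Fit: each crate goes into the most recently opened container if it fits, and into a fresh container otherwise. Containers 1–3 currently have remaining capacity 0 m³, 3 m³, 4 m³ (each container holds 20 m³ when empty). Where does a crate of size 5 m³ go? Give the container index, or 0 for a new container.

0

Next-Fit only looks at container 3, which has 4 m³ free.
5 m³ does not fit, so a new container is opened.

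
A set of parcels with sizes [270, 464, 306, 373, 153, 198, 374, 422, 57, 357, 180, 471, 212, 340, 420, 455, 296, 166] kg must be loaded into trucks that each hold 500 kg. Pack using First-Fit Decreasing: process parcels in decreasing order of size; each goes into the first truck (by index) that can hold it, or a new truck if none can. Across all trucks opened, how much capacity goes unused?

986

Sorted descending: 471, 464, 455, 422, 420, 374, 373, 357, 340, 306, 296, 270, 212, 198, 180, 166, 153, 57.
471 kg → truck 1 (remaining 29 kg)
464 kg → truck 2 (remaining 36 kg)
455 kg → truck 3 (remaining 45 kg)
422 kg → truck 4 (remaining 78 kg)
420 kg → truck 5 (remaining 80 kg)
374 kg → truck 6 (remaining 126 kg)
373 kg → truck 7 (remaining 127 kg)
357 kg → truck 8 (remaining 143 kg)
340 kg → truck 9 (remaining 160 kg)
306 kg → truck 10 (remaining 194 kg)
296 kg → truck 11 (remaining 204 kg)
270 kg → truck 12 (remaining 230 kg)
212 kg → truck 12 (remaining 18 kg)
198 kg → truck 11 (remaining 6 kg)
180 kg → truck 10 (remaining 14 kg)
166 kg → truck 13 (remaining 334 kg)
153 kg → truck 9 (remaining 7 kg)
57 kg → truck 4 (remaining 21 kg)
13 trucks × 500 kg = 6500 kg; used 5514 kg; unused 986 kg.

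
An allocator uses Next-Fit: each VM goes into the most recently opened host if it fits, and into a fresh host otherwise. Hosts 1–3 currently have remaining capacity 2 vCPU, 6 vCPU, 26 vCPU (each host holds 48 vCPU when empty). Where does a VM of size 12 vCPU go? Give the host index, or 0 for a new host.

3

Next-Fit only looks at host 3, which has 26 vCPU free.
12 vCPU fits there.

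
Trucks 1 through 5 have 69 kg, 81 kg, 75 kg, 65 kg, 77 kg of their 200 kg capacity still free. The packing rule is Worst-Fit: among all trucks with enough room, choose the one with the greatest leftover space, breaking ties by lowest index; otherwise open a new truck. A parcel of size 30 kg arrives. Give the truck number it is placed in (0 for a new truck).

2

Trucks with room: truck 1 (69 kg), truck 2 (81 kg), truck 3 (75 kg), truck 4 (65 kg), truck 5 (77 kg).
Most room is truck 2 with 81 kg free.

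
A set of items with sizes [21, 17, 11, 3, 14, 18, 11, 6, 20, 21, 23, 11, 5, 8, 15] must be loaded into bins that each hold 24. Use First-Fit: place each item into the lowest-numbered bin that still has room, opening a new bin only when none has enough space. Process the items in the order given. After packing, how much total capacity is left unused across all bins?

Put 21 in bin 1; 3 remain.
Put 17 in bin 2; 7 remain.
Put 11 in bin 3; 13 remain.
Put 3 in bin 1; 0 remain.
Put 14 in bin 4; 10 remain.
Put 18 in bin 5; 6 remain.
Put 11 in bin 3; 2 remain.
Put 6 in bin 2; 1 remain.
Put 20 in bin 6; 4 remain.
Put 21 in bin 7; 3 remain.
Put 23 in bin 8; 1 remain.
Put 11 in bin 9; 13 remain.
Put 5 in bin 4; 5 remain.
Put 8 in bin 9; 5 remain.
Put 15 in bin 10; 9 remain.
10 bins × 24 = 240; used 204; unused 36.

36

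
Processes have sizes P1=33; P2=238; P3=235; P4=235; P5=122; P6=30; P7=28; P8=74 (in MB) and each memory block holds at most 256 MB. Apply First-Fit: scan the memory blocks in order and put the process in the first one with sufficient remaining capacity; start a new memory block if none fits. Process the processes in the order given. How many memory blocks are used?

5

Put P1 (33 MB) in memory block 1; 223 MB remain.
Put P2 (238 MB) in memory block 2; 18 MB remain.
Put P3 (235 MB) in memory block 3; 21 MB remain.
Put P4 (235 MB) in memory block 4; 21 MB remain.
Put P5 (122 MB) in memory block 1; 101 MB remain.
Put P6 (30 MB) in memory block 1; 71 MB remain.
Put P7 (28 MB) in memory block 1; 43 MB remain.
Put P8 (74 MB) in memory block 5; 182 MB remain.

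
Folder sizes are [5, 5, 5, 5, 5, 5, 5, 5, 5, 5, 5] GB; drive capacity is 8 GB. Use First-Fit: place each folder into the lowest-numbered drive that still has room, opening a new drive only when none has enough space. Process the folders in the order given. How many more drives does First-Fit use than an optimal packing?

First-Fit: [5] [5] [5] [5] [5] [5] [5] [5] [5] [5] [5] → 11 drives.
11 folders exceed 4 GB (half the capacity), and no two of those can share a drive, so at least 11 drives are needed.
So 11 is already optimal.

0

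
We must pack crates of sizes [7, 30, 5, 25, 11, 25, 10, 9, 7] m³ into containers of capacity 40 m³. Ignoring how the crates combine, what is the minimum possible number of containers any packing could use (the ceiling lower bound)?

Total size = 7 + 30 + 5 + 25 + 11 + 25 + 10 + 9 + 7 = 129 m³.
⌈129 / 40⌉ = 4.

4 containers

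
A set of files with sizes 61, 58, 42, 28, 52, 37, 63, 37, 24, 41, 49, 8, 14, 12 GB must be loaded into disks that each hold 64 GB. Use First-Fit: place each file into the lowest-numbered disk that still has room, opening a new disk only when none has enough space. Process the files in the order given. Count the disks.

61 GB → disk 1 (remaining 3 GB)
58 GB → disk 2 (remaining 6 GB)
42 GB → disk 3 (remaining 22 GB)
28 GB → disk 4 (remaining 36 GB)
52 GB → disk 5 (remaining 12 GB)
37 GB → disk 6 (remaining 27 GB)
63 GB → disk 7 (remaining 1 GB)
37 GB → disk 8 (remaining 27 GB)
24 GB → disk 4 (remaining 12 GB)
41 GB → disk 9 (remaining 23 GB)
49 GB → disk 10 (remaining 15 GB)
8 GB → disk 3 (remaining 14 GB)
14 GB → disk 3 (remaining 0 GB)
12 GB → disk 4 (remaining 0 GB)

10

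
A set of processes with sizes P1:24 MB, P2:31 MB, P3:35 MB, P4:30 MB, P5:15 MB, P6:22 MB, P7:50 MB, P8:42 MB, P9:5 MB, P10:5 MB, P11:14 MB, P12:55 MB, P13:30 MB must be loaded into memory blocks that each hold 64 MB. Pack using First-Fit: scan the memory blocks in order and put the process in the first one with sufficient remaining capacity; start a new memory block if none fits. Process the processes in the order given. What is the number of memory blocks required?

Put P1 (24 MB) in memory block 1; 40 MB remain.
Put P2 (31 MB) in memory block 1; 9 MB remain.
Put P3 (35 MB) in memory block 2; 29 MB remain.
Put P4 (30 MB) in memory block 3; 34 MB remain.
Put P5 (15 MB) in memory block 2; 14 MB remain.
Put P6 (22 MB) in memory block 3; 12 MB remain.
Put P7 (50 MB) in memory block 4; 14 MB remain.
Put P8 (42 MB) in memory block 5; 22 MB remain.
Put P9 (5 MB) in memory block 1; 4 MB remain.
Put P10 (5 MB) in memory block 2; 9 MB remain.
Put P11 (14 MB) in memory block 4; 0 MB remain.
Put P12 (55 MB) in memory block 6; 9 MB remain.
Put P13 (30 MB) in memory block 7; 34 MB remain.
Final memory blocks: [24,31,5] [35,15,5] [30,22] [50,14] [42] [55] [30].

7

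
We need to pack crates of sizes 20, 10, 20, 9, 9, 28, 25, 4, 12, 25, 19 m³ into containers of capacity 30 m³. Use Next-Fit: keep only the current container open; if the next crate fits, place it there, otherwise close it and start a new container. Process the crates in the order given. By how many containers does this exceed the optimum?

Next-Fit: [20,10] [20,9] [9] [28] [25,4] [12] [25] [19] → 8 containers.
Total size 181 m³; any packing needs at least ⌈181/30⌉ = 7 containers.
An optimal packing achieves that bound: [28] [25,4] [25] [20,10] [20,9] [19,9] [12] → 7 containers.
Excess: 8 − 7 = 1.

1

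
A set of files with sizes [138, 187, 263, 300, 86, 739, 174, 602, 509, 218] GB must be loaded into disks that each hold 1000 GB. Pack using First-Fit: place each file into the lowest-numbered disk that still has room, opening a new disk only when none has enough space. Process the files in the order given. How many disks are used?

4 disks

138 GB → disk 1 (remaining 862 GB)
187 GB → disk 1 (remaining 675 GB)
263 GB → disk 1 (remaining 412 GB)
300 GB → disk 1 (remaining 112 GB)
86 GB → disk 1 (remaining 26 GB)
739 GB → disk 2 (remaining 261 GB)
174 GB → disk 2 (remaining 87 GB)
602 GB → disk 3 (remaining 398 GB)
509 GB → disk 4 (remaining 491 GB)
218 GB → disk 3 (remaining 180 GB)
Final disks: [138,187,263,300,86] [739,174] [602,218] [509].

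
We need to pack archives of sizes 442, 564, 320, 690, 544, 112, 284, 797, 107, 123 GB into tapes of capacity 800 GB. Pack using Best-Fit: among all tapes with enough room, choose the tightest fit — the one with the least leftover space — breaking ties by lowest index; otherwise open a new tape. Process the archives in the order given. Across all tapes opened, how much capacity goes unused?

817

tape 1: place 442 GB, 358 GB left
tape 2: place 564 GB, 236 GB left
tape 1: place 320 GB, 38 GB left
tape 3: place 690 GB, 110 GB left
tape 4: place 544 GB, 256 GB left
tape 2: place 112 GB, 124 GB left
tape 5: place 284 GB, 516 GB left
tape 6: place 797 GB, 3 GB left
tape 3: place 107 GB, 3 GB left
tape 2: place 123 GB, 1 GB left
6 tapes × 800 GB = 4800 GB; used 3983 GB; unused 817 GB.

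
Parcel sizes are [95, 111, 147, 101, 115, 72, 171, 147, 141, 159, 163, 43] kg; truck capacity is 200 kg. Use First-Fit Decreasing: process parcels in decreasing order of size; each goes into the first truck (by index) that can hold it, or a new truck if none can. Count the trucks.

Sorted descending: 171, 163, 159, 147, 147, 141, 115, 111, 101, 95, 72, 43.
truck 1: place 171 kg, 29 kg left
truck 2: place 163 kg, 37 kg left
truck 3: place 159 kg, 41 kg left
truck 4: place 147 kg, 53 kg left
truck 5: place 147 kg, 53 kg left
truck 6: place 141 kg, 59 kg left
truck 7: place 115 kg, 85 kg left
truck 8: place 111 kg, 89 kg left
truck 9: place 101 kg, 99 kg left
truck 9: place 95 kg, 4 kg left
truck 7: place 72 kg, 13 kg left
truck 4: place 43 kg, 10 kg left

9 trucks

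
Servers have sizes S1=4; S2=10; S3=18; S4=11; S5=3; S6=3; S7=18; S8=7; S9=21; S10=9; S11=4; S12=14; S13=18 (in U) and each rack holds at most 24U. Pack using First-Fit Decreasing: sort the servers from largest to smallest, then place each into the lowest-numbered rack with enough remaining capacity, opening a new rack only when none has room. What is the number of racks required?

Sorted descending: 21, 18, 18, 18, 14, 11, 10, 9, 7, 4, 4, 3, 3.
Put 21U in rack 1; 3U remain.
Put 18U in rack 2; 6U remain.
Put 18U in rack 3; 6U remain.
Put 18U in rack 4; 6U remain.
Put 14U in rack 5; 10U remain.
Put 11U in rack 6; 13U remain.
Put 10U in rack 5; 0U remain.
Put 9U in rack 6; 4U remain.
Put 7U in rack 7; 17U remain.
Put 4U in rack 2; 2U remain.
Put 4U in rack 3; 2U remain.
Put 3U in rack 1; 0U remain.
Put 3U in rack 4; 3U remain.
Final racks: [21,3] [18,4] [18,4] [18,3] [14,10] [11,9] [7].

7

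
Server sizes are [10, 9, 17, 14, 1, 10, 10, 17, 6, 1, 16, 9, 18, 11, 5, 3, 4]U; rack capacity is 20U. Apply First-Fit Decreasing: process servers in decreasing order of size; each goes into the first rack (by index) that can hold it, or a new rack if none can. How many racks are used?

9

Sorted descending: 18, 17, 17, 16, 14, 11, 10, 10, 10, 9, 9, 6, 5, 4, 3, 1, 1.
Put 18U in rack 1; 2U remain.
Put 17U in rack 2; 3U remain.
Put 17U in rack 3; 3U remain.
Put 16U in rack 4; 4U remain.
Put 14U in rack 5; 6U remain.
Put 11U in rack 6; 9U remain.
Put 10U in rack 7; 10U remain.
Put 10U in rack 7; 0U remain.
Put 10U in rack 8; 10U remain.
Put 9U in rack 6; 0U remain.
Put 9U in rack 8; 1U remain.
Put 6U in rack 5; 0U remain.
Put 5U in rack 9; 15U remain.
Put 4U in rack 4; 0U remain.
Put 3U in rack 2; 0U remain.
Put 1U in rack 1; 1U remain.
Put 1U in rack 1; 0U remain.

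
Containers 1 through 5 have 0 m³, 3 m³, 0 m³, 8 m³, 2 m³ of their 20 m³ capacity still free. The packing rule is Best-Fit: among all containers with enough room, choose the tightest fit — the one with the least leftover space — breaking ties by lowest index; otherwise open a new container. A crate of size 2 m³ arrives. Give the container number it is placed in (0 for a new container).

5

Containers with room: container 2 (3 m³), container 4 (8 m³), container 5 (2 m³).
Tightest fit is container 5 with 2 m³ free.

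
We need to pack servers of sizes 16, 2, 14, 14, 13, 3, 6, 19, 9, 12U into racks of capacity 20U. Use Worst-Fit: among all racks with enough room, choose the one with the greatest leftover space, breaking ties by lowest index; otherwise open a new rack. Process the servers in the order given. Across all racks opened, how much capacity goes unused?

32

rack 1: place 16U, 4U left
rack 1: place 2U, 2U left
rack 2: place 14U, 6U left
rack 3: place 14U, 6U left
rack 4: place 13U, 7U left
rack 4: place 3U, 4U left
rack 2: place 6U, 0U left
rack 5: place 19U, 1U left
rack 6: place 9U, 11U left
rack 7: place 12U, 8U left
7 racks × 20U = 140U; used 108U; unused 32U.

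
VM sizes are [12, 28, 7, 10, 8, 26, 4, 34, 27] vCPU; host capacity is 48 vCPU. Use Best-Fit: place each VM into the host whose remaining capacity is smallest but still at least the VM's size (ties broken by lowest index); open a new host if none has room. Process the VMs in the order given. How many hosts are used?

4

Put 12 vCPU in host 1; 36 vCPU remain.
Put 28 vCPU in host 1; 8 vCPU remain.
Put 7 vCPU in host 1; 1 vCPU remain.
Put 10 vCPU in host 2; 38 vCPU remain.
Put 8 vCPU in host 2; 30 vCPU remain.
Put 26 vCPU in host 2; 4 vCPU remain.
Put 4 vCPU in host 2; 0 vCPU remain.
Put 34 vCPU in host 3; 14 vCPU remain.
Put 27 vCPU in host 4; 21 vCPU remain.
Final hosts: [12,28,7] [10,8,26,4] [34] [27].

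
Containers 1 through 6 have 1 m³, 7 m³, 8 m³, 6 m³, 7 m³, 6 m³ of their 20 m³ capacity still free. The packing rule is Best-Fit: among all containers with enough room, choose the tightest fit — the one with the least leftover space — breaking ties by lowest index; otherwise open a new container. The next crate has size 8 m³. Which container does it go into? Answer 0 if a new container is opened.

3

Containers with room: container 3 (8 m³).
Tightest fit is container 3 with 8 m³ free.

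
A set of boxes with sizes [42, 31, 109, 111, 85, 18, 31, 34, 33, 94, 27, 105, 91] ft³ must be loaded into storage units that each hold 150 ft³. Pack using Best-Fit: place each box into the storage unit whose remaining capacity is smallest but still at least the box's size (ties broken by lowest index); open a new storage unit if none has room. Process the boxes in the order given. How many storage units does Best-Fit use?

Put 42 ft³ in storage unit 1; 108 ft³ remain.
Put 31 ft³ in storage unit 1; 77 ft³ remain.
Put 109 ft³ in storage unit 2; 41 ft³ remain.
Put 111 ft³ in storage unit 3; 39 ft³ remain.
Put 85 ft³ in storage unit 4; 65 ft³ remain.
Put 18 ft³ in storage unit 3; 21 ft³ remain.
Put 31 ft³ in storage unit 2; 10 ft³ remain.
Put 34 ft³ in storage unit 4; 31 ft³ remain.
Put 33 ft³ in storage unit 1; 44 ft³ remain.
Put 94 ft³ in storage unit 5; 56 ft³ remain.
Put 27 ft³ in storage unit 4; 4 ft³ remain.
Put 105 ft³ in storage unit 6; 45 ft³ remain.
Put 91 ft³ in storage unit 7; 59 ft³ remain.
Final storage units: [42,31,33] [109,31] [111,18] [85,34,27] [94] [105] [91].

7 storage units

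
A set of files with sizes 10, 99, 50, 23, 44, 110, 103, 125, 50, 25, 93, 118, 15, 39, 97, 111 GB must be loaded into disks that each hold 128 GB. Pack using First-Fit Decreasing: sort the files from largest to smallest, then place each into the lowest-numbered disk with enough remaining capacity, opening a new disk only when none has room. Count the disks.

10 disks

Sorted descending: 125, 118, 111, 110, 103, 99, 97, 93, 50, 50, 44, 39, 25, 23, 15, 10.
Put 125 GB in disk 1; 3 GB remain.
Put 118 GB in disk 2; 10 GB remain.
Put 111 GB in disk 3; 17 GB remain.
Put 110 GB in disk 4; 18 GB remain.
Put 103 GB in disk 5; 25 GB remain.
Put 99 GB in disk 6; 29 GB remain.
Put 97 GB in disk 7; 31 GB remain.
Put 93 GB in disk 8; 35 GB remain.
Put 50 GB in disk 9; 78 GB remain.
Put 50 GB in disk 9; 28 GB remain.
Put 44 GB in disk 10; 84 GB remain.
Put 39 GB in disk 10; 45 GB remain.
Put 25 GB in disk 5; 0 GB remain.
Put 23 GB in disk 6; 6 GB remain.
Put 15 GB in disk 3; 2 GB remain.
Put 10 GB in disk 2; 0 GB remain.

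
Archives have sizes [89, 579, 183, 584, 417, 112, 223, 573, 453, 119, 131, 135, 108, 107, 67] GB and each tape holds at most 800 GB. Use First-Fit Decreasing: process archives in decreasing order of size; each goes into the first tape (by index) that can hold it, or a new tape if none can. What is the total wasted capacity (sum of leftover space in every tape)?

120

Sorted descending: 584, 579, 573, 453, 417, 223, 183, 135, 131, 119, 112, 108, 107, 89, 67.
Put 584 GB in tape 1; 216 GB remain.
Put 579 GB in tape 2; 221 GB remain.
Put 573 GB in tape 3; 227 GB remain.
Put 453 GB in tape 4; 347 GB remain.
Put 417 GB in tape 5; 383 GB remain.
Put 223 GB in tape 3; 4 GB remain.
Put 183 GB in tape 1; 33 GB remain.
Put 135 GB in tape 2; 86 GB remain.
Put 131 GB in tape 4; 216 GB remain.
Put 119 GB in tape 4; 97 GB remain.
Put 112 GB in tape 5; 271 GB remain.
Put 108 GB in tape 5; 163 GB remain.
Put 107 GB in tape 5; 56 GB remain.
Put 89 GB in tape 4; 8 GB remain.
Put 67 GB in tape 2; 19 GB remain.
5 tapes × 800 GB = 4000 GB; used 3880 GB; unused 120 GB.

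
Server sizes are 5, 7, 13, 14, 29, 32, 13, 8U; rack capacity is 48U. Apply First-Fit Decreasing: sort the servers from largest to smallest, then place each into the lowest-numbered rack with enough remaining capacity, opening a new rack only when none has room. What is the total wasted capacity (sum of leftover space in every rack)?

Sorted descending: 32, 29, 14, 13, 13, 8, 7, 5.
rack 1: place 32U, 16U left
rack 2: place 29U, 19U left
rack 1: place 14U, 2U left
rack 2: place 13U, 6U left
rack 3: place 13U, 35U left
rack 3: place 8U, 27U left
rack 3: place 7U, 20U left
rack 2: place 5U, 1U left
3 racks × 48U = 144U; used 121U; unused 23U.

23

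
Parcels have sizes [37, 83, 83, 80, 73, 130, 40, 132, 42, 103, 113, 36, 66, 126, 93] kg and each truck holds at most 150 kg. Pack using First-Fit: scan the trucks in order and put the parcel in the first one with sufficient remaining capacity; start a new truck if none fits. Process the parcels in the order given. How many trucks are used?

Put 37 kg in truck 1; 113 kg remain.
Put 83 kg in truck 1; 30 kg remain.
Put 83 kg in truck 2; 67 kg remain.
Put 80 kg in truck 3; 70 kg remain.
Put 73 kg in truck 4; 77 kg remain.
Put 130 kg in truck 5; 20 kg remain.
Put 40 kg in truck 2; 27 kg remain.
Put 132 kg in truck 6; 18 kg remain.
Put 42 kg in truck 3; 28 kg remain.
Put 103 kg in truck 7; 47 kg remain.
Put 113 kg in truck 8; 37 kg remain.
Put 36 kg in truck 4; 41 kg remain.
Put 66 kg in truck 9; 84 kg remain.
Put 126 kg in truck 10; 24 kg remain.
Put 93 kg in truck 11; 57 kg remain.
Final trucks: [37,83] [83,40] [80,42] [73,36] [130] [132] [103] [113] [66] [126] [93].

11 trucks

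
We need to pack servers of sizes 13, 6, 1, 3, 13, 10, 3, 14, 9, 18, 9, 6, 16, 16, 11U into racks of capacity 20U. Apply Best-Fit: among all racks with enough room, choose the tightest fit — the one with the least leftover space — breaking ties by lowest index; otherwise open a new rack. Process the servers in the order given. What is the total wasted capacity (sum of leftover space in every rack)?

12

13U → rack 1 (remaining 7U)
6U → rack 1 (remaining 1U)
1U → rack 1 (remaining 0U)
3U → rack 2 (remaining 17U)
13U → rack 2 (remaining 4U)
10U → rack 3 (remaining 10U)
3U → rack 2 (remaining 1U)
14U → rack 4 (remaining 6U)
9U → rack 3 (remaining 1U)
18U → rack 5 (remaining 2U)
9U → rack 6 (remaining 11U)
6U → rack 4 (remaining 0U)
16U → rack 7 (remaining 4U)
16U → rack 8 (remaining 4U)
11U → rack 6 (remaining 0U)
8 racks × 20U = 160U; used 148U; unused 12U.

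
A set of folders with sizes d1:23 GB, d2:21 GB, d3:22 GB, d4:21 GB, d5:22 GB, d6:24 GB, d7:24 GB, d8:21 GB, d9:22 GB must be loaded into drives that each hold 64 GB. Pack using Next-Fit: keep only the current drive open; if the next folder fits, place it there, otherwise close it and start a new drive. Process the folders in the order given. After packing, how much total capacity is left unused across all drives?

drive 1: place d1 (23 GB), 41 GB left
drive 1: place d2 (21 GB), 20 GB left
drive 2: place d3 (22 GB), 42 GB left
drive 2: place d4 (21 GB), 21 GB left
drive 3: place d5 (22 GB), 42 GB left
drive 3: place d6 (24 GB), 18 GB left
drive 4: place d7 (24 GB), 40 GB left
drive 4: place d8 (21 GB), 19 GB left
drive 5: place d9 (22 GB), 42 GB left
5 drives × 64 GB = 320 GB; used 200 GB; unused 120 GB.

120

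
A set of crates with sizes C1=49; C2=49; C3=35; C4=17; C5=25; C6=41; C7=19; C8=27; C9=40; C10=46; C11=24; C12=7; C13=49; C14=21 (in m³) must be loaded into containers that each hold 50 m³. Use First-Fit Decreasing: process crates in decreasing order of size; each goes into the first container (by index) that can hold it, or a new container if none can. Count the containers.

Sorted descending: 49, 49, 49, 46, 41, 40, 35, 27, 25, 24, 21, 19, 17, 7.
container 1: place 49 m³, 1 m³ left
container 2: place 49 m³, 1 m³ left
container 3: place 49 m³, 1 m³ left
container 4: place 46 m³, 4 m³ left
container 5: place 41 m³, 9 m³ left
container 6: place 40 m³, 10 m³ left
container 7: place 35 m³, 15 m³ left
container 8: place 27 m³, 23 m³ left
container 9: place 25 m³, 25 m³ left
container 9: place 24 m³, 1 m³ left
container 8: place 21 m³, 2 m³ left
container 10: place 19 m³, 31 m³ left
container 10: place 17 m³, 14 m³ left
container 5: place 7 m³, 2 m³ left
Final containers: [49] [49] [49] [46] [41,7] [40] [35] [27,21] [25,24] [19,17].

10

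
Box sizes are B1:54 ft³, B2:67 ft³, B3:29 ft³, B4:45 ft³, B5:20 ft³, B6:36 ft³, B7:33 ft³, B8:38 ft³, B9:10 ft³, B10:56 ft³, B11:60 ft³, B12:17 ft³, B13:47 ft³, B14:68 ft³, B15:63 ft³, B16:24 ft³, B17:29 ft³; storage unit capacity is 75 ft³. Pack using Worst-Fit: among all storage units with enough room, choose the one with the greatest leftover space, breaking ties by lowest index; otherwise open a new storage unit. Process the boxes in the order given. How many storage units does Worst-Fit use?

B1 (54 ft³) → storage unit 1 (remaining 21 ft³)
B2 (67 ft³) → storage unit 2 (remaining 8 ft³)
B3 (29 ft³) → storage unit 3 (remaining 46 ft³)
B4 (45 ft³) → storage unit 3 (remaining 1 ft³)
B5 (20 ft³) → storage unit 1 (remaining 1 ft³)
B6 (36 ft³) → storage unit 4 (remaining 39 ft³)
B7 (33 ft³) → storage unit 4 (remaining 6 ft³)
B8 (38 ft³) → storage unit 5 (remaining 37 ft³)
B9 (10 ft³) → storage unit 5 (remaining 27 ft³)
B10 (56 ft³) → storage unit 6 (remaining 19 ft³)
B11 (60 ft³) → storage unit 7 (remaining 15 ft³)
B12 (17 ft³) → storage unit 5 (remaining 10 ft³)
B13 (47 ft³) → storage unit 8 (remaining 28 ft³)
B14 (68 ft³) → storage unit 9 (remaining 7 ft³)
B15 (63 ft³) → storage unit 10 (remaining 12 ft³)
B16 (24 ft³) → storage unit 8 (remaining 4 ft³)
B17 (29 ft³) → storage unit 11 (remaining 46 ft³)
Final storage units: [54,20] [67] [29,45] [36,33] [38,10,17] [56] [60] [47,24] [68] [63] [29].

11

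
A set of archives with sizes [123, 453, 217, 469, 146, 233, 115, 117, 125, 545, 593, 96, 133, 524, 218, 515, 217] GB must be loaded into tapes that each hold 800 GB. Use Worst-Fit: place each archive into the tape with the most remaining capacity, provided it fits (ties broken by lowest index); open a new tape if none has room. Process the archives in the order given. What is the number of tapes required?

tape 1: place 123 GB, 677 GB left
tape 1: place 453 GB, 224 GB left
tape 1: place 217 GB, 7 GB left
tape 2: place 469 GB, 331 GB left
tape 2: place 146 GB, 185 GB left
tape 3: place 233 GB, 567 GB left
tape 3: place 115 GB, 452 GB left
tape 3: place 117 GB, 335 GB left
tape 3: place 125 GB, 210 GB left
tape 4: place 545 GB, 255 GB left
tape 5: place 593 GB, 207 GB left
tape 4: place 96 GB, 159 GB left
tape 3: place 133 GB, 77 GB left
tape 6: place 524 GB, 276 GB left
tape 6: place 218 GB, 58 GB left
tape 7: place 515 GB, 285 GB left
tape 7: place 217 GB, 68 GB left
Final tapes: [123,453,217] [469,146] [233,115,117,125,133] [545,96] [593] [524,218] [515,217].

7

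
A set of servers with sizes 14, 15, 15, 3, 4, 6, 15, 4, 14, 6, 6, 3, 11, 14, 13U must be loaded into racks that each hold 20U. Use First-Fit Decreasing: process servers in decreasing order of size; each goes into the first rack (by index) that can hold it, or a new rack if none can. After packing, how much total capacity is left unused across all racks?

17

Sorted descending: 15, 15, 15, 14, 14, 14, 13, 11, 6, 6, 6, 4, 4, 3, 3.
Put 15U in rack 1; 5U remain.
Put 15U in rack 2; 5U remain.
Put 15U in rack 3; 5U remain.
Put 14U in rack 4; 6U remain.
Put 14U in rack 5; 6U remain.
Put 14U in rack 6; 6U remain.
Put 13U in rack 7; 7U remain.
Put 11U in rack 8; 9U remain.
Put 6U in rack 4; 0U remain.
Put 6U in rack 5; 0U remain.
Put 6U in rack 6; 0U remain.
Put 4U in rack 1; 1U remain.
Put 4U in rack 2; 1U remain.
Put 3U in rack 3; 2U remain.
Put 3U in rack 7; 4U remain.
8 racks × 20U = 160U; used 143U; unused 17U.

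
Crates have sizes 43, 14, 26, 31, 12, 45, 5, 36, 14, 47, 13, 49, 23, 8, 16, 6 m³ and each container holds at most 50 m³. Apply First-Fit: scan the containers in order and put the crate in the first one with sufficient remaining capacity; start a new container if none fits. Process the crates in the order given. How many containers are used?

Put 43 m³ in container 1; 7 m³ remain.
Put 14 m³ in container 2; 36 m³ remain.
Put 26 m³ in container 2; 10 m³ remain.
Put 31 m³ in container 3; 19 m³ remain.
Put 12 m³ in container 3; 7 m³ remain.
Put 45 m³ in container 4; 5 m³ remain.
Put 5 m³ in container 1; 2 m³ remain.
Put 36 m³ in container 5; 14 m³ remain.
Put 14 m³ in container 5; 0 m³ remain.
Put 47 m³ in container 6; 3 m³ remain.
Put 13 m³ in container 7; 37 m³ remain.
Put 49 m³ in container 8; 1 m³ remain.
Put 23 m³ in container 7; 14 m³ remain.
Put 8 m³ in container 2; 2 m³ remain.
Put 16 m³ in container 9; 34 m³ remain.
Put 6 m³ in container 3; 1 m³ remain.

9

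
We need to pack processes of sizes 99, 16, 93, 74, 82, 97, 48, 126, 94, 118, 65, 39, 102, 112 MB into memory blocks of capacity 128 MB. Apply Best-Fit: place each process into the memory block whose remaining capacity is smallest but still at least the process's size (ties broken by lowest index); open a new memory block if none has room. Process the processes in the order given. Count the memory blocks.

11 memory blocks

99 MB → memory block 1 (remaining 29 MB)
16 MB → memory block 1 (remaining 13 MB)
93 MB → memory block 2 (remaining 35 MB)
74 MB → memory block 3 (remaining 54 MB)
82 MB → memory block 4 (remaining 46 MB)
97 MB → memory block 5 (remaining 31 MB)
48 MB → memory block 3 (remaining 6 MB)
126 MB → memory block 6 (remaining 2 MB)
94 MB → memory block 7 (remaining 34 MB)
118 MB → memory block 8 (remaining 10 MB)
65 MB → memory block 9 (remaining 63 MB)
39 MB → memory block 4 (remaining 7 MB)
102 MB → memory block 10 (remaining 26 MB)
112 MB → memory block 11 (remaining 16 MB)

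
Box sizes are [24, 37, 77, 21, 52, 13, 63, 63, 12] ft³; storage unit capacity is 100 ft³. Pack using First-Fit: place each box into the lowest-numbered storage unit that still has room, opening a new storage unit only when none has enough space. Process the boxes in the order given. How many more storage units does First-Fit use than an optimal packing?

First-Fit: [24,37,21,13] [77,12] [52] [63] [63] → 5 storage units.
Total size 362 ft³; any packing needs at least ⌈362/100⌉ = 4 storage units.
An optimal packing achieves that bound: [77,21] [63,37] [63,24,13] [52,12] → 4 storage units.
Excess: 5 − 4 = 1.

1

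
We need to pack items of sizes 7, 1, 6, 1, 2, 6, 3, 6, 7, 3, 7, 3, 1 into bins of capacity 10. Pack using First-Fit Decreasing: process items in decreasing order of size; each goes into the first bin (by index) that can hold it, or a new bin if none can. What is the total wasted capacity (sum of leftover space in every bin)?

7

Sorted descending: 7, 7, 7, 6, 6, 6, 3, 3, 3, 2, 1, 1, 1.
bin 1: place 7, 3 left
bin 2: place 7, 3 left
bin 3: place 7, 3 left
bin 4: place 6, 4 left
bin 5: place 6, 4 left
bin 6: place 6, 4 left
bin 1: place 3, 0 left
bin 2: place 3, 0 left
bin 3: place 3, 0 left
bin 4: place 2, 2 left
bin 4: place 1, 1 left
bin 4: place 1, 0 left
bin 5: place 1, 3 left
6 bins × 10 = 60; used 53; unused 7.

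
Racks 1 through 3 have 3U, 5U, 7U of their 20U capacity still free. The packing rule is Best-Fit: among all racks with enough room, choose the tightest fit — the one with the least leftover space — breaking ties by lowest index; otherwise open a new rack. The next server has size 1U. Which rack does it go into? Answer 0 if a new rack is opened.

1

Racks with room: rack 1 (3U), rack 2 (5U), rack 3 (7U).
Tightest fit is rack 1 with 3U free.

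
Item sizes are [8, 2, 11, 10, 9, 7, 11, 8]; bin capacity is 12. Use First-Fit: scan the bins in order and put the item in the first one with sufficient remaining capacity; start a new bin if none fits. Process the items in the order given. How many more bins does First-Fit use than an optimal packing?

0

First-Fit: [8,2] [11] [10] [9] [7] [11] [8] → 7 bins.
7 items exceed 6 (half the capacity), and no two of those can share a bin, so at least 7 bins are needed.
So 7 is already optimal.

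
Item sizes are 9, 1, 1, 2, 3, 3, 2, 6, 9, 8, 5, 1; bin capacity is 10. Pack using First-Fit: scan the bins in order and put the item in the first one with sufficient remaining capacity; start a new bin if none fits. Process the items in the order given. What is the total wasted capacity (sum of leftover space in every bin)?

10

9 → bin 1 (remaining 1)
1 → bin 1 (remaining 0)
1 → bin 2 (remaining 9)
2 → bin 2 (remaining 7)
3 → bin 2 (remaining 4)
3 → bin 2 (remaining 1)
2 → bin 3 (remaining 8)
6 → bin 3 (remaining 2)
9 → bin 4 (remaining 1)
8 → bin 5 (remaining 2)
5 → bin 6 (remaining 5)
1 → bin 2 (remaining 0)
6 bins × 10 = 60; used 50; unused 10.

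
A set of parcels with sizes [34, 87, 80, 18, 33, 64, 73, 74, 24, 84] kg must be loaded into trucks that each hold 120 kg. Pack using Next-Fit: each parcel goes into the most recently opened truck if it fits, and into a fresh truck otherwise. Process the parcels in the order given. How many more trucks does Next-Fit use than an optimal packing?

Next-Fit: [34] [87] [80,18] [33,64] [73] [74,24] [84] → 7 trucks.
6 parcels exceed 60 kg (half the capacity), and no two of those can share a truck, so at least 6 trucks are needed.
An optimal packing achieves that bound: [87,33] [84,34] [80,24] [74,18] [73] [64] → 6 trucks.
Excess: 7 − 6 = 1.

1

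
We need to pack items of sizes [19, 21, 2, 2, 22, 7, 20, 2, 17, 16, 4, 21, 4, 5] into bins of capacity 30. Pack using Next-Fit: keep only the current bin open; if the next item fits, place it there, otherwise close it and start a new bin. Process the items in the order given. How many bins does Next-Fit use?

Put 19 in bin 1; 11 remain.
Put 21 in bin 2; 9 remain.
Put 2 in bin 2; 7 remain.
Put 2 in bin 2; 5 remain.
Put 22 in bin 3; 8 remain.
Put 7 in bin 3; 1 remain.
Put 20 in bin 4; 10 remain.
Put 2 in bin 4; 8 remain.
Put 17 in bin 5; 13 remain.
Put 16 in bin 6; 14 remain.
Put 4 in bin 6; 10 remain.
Put 21 in bin 7; 9 remain.
Put 4 in bin 7; 5 remain.
Put 5 in bin 7; 0 remain.
Final bins: [19] [21,2,2] [22,7] [20,2] [17] [16,4] [21,4,5].

7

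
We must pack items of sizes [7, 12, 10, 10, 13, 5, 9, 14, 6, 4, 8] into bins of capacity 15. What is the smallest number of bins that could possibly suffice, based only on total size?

7

Total size = 7 + 12 + 10 + 10 + 13 + 5 + 9 + 14 + 6 + 4 + 8 = 98.
⌈98 / 15⌉ = 7.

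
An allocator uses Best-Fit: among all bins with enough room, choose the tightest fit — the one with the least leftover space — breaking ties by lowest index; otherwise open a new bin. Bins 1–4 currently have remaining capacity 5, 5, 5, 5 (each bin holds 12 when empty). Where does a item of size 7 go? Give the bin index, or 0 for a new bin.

No bin has ≥ 7 free, so a new bin is opened.

0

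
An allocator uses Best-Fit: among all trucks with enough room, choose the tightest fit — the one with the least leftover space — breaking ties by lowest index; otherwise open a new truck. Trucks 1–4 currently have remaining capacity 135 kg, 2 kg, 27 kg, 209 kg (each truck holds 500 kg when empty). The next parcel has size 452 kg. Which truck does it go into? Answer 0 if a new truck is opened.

No truck has ≥ 452 kg free, so a new truck is opened.

0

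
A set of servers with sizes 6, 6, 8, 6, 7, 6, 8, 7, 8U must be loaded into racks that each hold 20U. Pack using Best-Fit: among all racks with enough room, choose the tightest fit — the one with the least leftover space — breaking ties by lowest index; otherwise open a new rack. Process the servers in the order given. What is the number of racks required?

Put 6U in rack 1; 14U remain.
Put 6U in rack 1; 8U remain.
Put 8U in rack 1; 0U remain.
Put 6U in rack 2; 14U remain.
Put 7U in rack 2; 7U remain.
Put 6U in rack 2; 1U remain.
Put 8U in rack 3; 12U remain.
Put 7U in rack 3; 5U remain.
Put 8U in rack 4; 12U remain.

4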